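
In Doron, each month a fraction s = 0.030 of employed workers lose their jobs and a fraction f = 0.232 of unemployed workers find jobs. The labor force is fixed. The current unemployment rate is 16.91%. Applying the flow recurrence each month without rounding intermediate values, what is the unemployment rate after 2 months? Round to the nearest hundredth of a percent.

With a fixed labor force, u_{t+1} = u_t + s·(1−u_t) − f·u_t = u_t·(1−s−f) + s.
Here 1−s−f = 0.738 and s = 0.030.
u_1 = 0.169100 × 0.738 + 0.030 = 0.154796.
u_2 = 0.154796 × 0.738 + 0.030 = 0.144239.

Unemployment rate after two months ≈ 14.42%.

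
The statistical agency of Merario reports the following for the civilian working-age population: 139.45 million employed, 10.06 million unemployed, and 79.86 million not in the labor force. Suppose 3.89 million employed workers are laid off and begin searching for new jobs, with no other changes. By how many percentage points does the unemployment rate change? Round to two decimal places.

Initially, labor force = 139.45 + 10.06 = 149.51 million, so u = 10.06/149.51 = 6.73%.
After the change, employed falls and unemployed rises by 3.89; labor force unchanged → E = 135.56, U = 13.95, labor force = 149.51 million.
New unemployment rate = 13.95 / 149.51 = 9.33%.
Change = 9.33% − 6.73% = +2.60 percentage points.

The unemployment rate changes by +2.60 percentage points.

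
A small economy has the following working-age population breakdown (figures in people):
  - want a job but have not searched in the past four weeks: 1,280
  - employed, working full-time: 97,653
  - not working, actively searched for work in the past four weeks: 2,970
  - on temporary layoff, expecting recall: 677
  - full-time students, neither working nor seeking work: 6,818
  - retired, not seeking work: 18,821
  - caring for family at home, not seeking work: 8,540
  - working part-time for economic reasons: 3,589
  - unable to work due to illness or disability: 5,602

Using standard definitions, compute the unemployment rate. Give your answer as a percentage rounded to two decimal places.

Unemployment rate ≈ 3.48%.

Employed = 97,653 + 3,589 = 101,242 (anyone who worked, including part-time for economic reasons, counts as employed).
Unemployed = 2,970 + 677 = 3,647 (jobless and actively searching, or on temporary layoff).
Labor force = 101,242 + 3,647 = 104,889.
Unemployment rate = 3,647 / 104,889 = 3.48%.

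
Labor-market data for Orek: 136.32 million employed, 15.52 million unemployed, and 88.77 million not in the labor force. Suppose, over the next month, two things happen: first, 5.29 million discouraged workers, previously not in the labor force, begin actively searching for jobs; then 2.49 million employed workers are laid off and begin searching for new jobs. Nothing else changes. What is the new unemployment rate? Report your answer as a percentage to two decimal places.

New unemployment rate ≈ 14.83%.

Initially, labor force = 136.32 + 15.52 = 151.84 million, so u = 15.52/151.84 = 10.22%.
After the first change, unemployed and labor force both rise by 5.29 → E = 136.32, U = 20.81, labor force = 157.13 million.
After the second change, employed falls and unemployed rises by 2.49; labor force unchanged → E = 133.83, U = 23.30, labor force = 157.13 million.
New unemployment rate = 23.30 / 157.13 = 14.83%.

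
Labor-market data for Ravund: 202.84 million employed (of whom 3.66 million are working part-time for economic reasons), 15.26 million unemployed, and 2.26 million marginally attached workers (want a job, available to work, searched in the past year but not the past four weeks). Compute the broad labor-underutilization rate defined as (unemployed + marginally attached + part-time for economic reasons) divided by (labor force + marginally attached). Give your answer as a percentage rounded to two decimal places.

Broad underutilization rate ≈ 9.61%.

Labor force = 202.84 + 15.26 = 218.10 million.
Numerator = 15.26 + 2.26 + 3.66 = 21.18 million.
Denominator = 218.10 + 2.26 = 220.36 million.
Broad rate = 21.18 / 220.36 = 9.61%.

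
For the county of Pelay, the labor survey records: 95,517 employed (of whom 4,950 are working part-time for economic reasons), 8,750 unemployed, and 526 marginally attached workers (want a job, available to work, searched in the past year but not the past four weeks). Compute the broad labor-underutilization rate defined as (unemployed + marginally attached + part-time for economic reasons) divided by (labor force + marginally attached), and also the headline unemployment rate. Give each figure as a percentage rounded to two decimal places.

Broad underutilization rate ≈ 13.58%; headline unemployment rate ≈ 8.39%.

Labor force = 95,517 + 8,750 = 104,267.
Numerator = 8,750 + 526 + 4,950 = 14,226.
Denominator = 104,267 + 526 = 104,793.
Broad rate = 14,226 / 104,793 = 13.58%.
Headline unemployment rate = 8,750 / 104,267 = 8.39%.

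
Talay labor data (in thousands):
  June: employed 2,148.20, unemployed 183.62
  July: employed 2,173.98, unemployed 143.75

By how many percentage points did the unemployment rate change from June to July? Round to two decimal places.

The unemployment rate changed by −1.67 percentage points.

June: labor force = 2,148.20 + 183.62 = 2,331.82; u = 183.62/2,331.82 = 7.87%.
July: labor force = 2,173.98 + 143.75 = 2,317.73; u = 143.75/2,317.73 = 6.20%.
Change = 6.20% − 7.87% = −1.67 pp.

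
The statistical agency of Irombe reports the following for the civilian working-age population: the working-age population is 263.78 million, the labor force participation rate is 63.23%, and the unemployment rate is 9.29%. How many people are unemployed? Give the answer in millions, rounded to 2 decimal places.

Labor force = 0.6323 × 263.78 = 166.79 million.
Unemployed = 0.0929 × 166.79 ≈ 15.49 million.

About 15.49 million are unemployed.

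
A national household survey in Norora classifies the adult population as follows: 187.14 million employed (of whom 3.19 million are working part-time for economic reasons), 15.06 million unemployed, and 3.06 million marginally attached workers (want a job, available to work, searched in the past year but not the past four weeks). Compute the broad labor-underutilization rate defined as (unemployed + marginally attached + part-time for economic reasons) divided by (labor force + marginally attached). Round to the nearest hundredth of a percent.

Broad underutilization rate ≈ 10.38%.

Labor force = 187.14 + 15.06 = 202.20 million.
Numerator = 15.06 + 3.06 + 3.19 = 21.31 million.
Denominator = 202.20 + 3.06 = 205.26 million.
Broad rate = 21.31 / 205.26 = 10.38%.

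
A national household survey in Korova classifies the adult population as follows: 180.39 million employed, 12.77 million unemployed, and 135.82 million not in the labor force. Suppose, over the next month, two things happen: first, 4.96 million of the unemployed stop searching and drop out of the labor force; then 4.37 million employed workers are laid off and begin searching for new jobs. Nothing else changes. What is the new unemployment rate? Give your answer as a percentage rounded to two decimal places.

Initially, labor force = 180.39 + 12.77 = 193.16 million, so u = 12.77/193.16 = 6.61%.
After the first change, unemployed and labor force both fall by 4.96 → E = 180.39, U = 7.81, labor force = 188.20 million.
After the second change, employed falls and unemployed rises by 4.37; labor force unchanged → E = 176.02, U = 12.18, labor force = 188.20 million.
New unemployment rate = 12.18 / 188.20 = 6.47%.

New unemployment rate ≈ 6.47%.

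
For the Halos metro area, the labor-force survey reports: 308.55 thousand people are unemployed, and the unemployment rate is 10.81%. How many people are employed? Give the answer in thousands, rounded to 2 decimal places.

About 2,545.75 thousand are employed.

Labor force = U / u = 308.55 / 0.1081 ≈ 2,854.30 thousand.
Employed = labor force − unemployed = 2,854.30 − 308.55 = 2,545.75 thousand.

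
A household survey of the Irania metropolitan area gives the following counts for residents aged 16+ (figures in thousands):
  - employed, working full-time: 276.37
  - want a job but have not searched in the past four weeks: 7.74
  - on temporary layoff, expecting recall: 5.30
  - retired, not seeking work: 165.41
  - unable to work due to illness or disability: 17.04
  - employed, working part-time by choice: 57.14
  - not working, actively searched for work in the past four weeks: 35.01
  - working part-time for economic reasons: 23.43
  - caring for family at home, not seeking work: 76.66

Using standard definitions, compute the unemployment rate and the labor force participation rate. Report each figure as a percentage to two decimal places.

Employed = 276.37 + 57.14 + 23.43 = 356.94 thousand (anyone who worked, including part-time for economic reasons, counts as employed).
Unemployed = 5.30 + 35.01 = 40.31 thousand (jobless and actively searching, or on temporary layoff).
Labor force = 356.94 + 40.31 = 397.25 thousand.
Not in labor force = 7.74 + 165.41 + 17.04 + 76.66 = 266.85 thousand (those not working and not actively searching are outside the labor force — including those who want a job but have given up searching).
Civilian working-age population = 397.25 + 266.85 = 664.10 thousand.
Unemployment rate = 40.31 / 397.25 = 10.15%.
Labor force participation rate = 397.25 / 664.10 = 59.82%.

Unemployment rate ≈ 10.15%; labor force participation rate ≈ 59.82%.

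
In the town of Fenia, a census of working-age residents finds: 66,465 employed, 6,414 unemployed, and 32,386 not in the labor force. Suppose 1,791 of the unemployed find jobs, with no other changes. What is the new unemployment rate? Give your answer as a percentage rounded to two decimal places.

New unemployment rate ≈ 6.34%.

Initially, labor force = 66,465 + 6,414 = 72,879, so u = 6,414/72,879 = 8.80%.
After the change, unemployed falls and employed rises by 1,791; labor force unchanged → E = 68,256, U = 4,623, labor force = 72,879.
New unemployment rate = 4,623 / 72,879 = 6.34%.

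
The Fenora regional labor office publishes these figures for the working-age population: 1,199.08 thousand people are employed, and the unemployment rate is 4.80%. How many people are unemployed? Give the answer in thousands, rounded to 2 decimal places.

About 60.46 thousand are unemployed.

Let U be the number unemployed. The labor force is E + U, and U/(E+U) = 0.0480.
So U = 0.0480 × 1,199.08 / (1 − 0.0480) = 57.5558 / 0.9520 ≈ 60.46 thousand.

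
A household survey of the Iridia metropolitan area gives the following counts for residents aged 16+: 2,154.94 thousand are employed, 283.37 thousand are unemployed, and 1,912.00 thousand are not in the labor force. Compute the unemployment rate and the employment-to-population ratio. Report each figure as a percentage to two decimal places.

Unemployment rate ≈ 11.62%; employment-population ratio ≈ 49.54%.

Labor force = employed + unemployed = 2,154.94 + 283.37 = 2,438.31 thousand.
Working-age population = 2,438.31 + 1,912.00 = 4,350.31 thousand.
Unemployment rate = 283.37 / 2,438.31 = 11.62%.
Employment-population ratio = 2,154.94 / 4,350.31 = 49.54%.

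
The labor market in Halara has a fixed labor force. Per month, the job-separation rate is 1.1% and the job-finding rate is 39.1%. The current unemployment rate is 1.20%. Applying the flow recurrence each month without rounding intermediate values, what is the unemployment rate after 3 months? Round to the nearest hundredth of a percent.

With a fixed labor force, u_{t+1} = u_t + s·(1−u_t) − f·u_t = u_t·(1−s−f) + s.
Here 1−s−f = 0.598 and s = 0.011.
u_1 = 0.012000 × 0.598 + 0.011 = 0.018176.
u_2 = 0.018176 × 0.598 + 0.011 = 0.021869.
u_3 = 0.021869 × 0.598 + 0.011 = 0.024078.

Unemployment rate after three months ≈ 2.41%.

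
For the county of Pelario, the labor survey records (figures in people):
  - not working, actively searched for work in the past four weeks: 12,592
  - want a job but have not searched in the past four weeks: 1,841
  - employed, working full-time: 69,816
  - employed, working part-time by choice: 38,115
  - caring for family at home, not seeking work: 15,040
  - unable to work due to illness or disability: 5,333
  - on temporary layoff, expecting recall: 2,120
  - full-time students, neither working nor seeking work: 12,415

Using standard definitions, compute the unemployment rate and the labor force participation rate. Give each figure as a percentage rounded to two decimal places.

Employed = 69,816 + 38,115 = 107,931.
Unemployed = 12,592 + 2,120 = 14,712 (jobless and actively searching, or on temporary layoff).
Labor force = 107,931 + 14,712 = 122,643.
Not in labor force = 1,841 + 15,040 + 5,333 + 12,415 = 34,629 (those not working and not actively searching are outside the labor force — including those who want a job but have given up searching).
Civilian working-age population = 122,643 + 34,629 = 157,272.
Unemployment rate = 14,712 / 122,643 = 12.00%.
Labor force participation rate = 122,643 / 157,272 = 77.98%.

Unemployment rate ≈ 12.00%; labor force participation rate ≈ 77.98%.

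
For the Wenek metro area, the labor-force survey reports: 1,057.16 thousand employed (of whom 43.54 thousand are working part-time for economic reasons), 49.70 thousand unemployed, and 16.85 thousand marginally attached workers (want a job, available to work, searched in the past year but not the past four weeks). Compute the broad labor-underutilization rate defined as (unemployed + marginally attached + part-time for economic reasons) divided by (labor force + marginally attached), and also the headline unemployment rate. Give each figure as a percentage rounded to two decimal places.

Labor force = 1,057.16 + 49.70 = 1,106.86 thousand.
Numerator = 49.70 + 16.85 + 43.54 = 110.09 thousand.
Denominator = 1,106.86 + 16.85 = 1,123.71 thousand.
Broad rate = 110.09 / 1,123.71 = 9.80%.
Headline unemployment rate = 49.70 / 1,106.86 = 4.49%.

Broad underutilization rate ≈ 9.80%; headline unemployment rate ≈ 4.49%.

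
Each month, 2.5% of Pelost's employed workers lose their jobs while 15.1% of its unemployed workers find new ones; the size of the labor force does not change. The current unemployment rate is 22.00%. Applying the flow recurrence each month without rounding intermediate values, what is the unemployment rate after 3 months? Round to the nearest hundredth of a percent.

With a fixed labor force, u_{t+1} = u_t + s·(1−u_t) − f·u_t = u_t·(1−s−f) + s.
Here 1−s−f = 0.824 and s = 0.025.
u_1 = 0.220000 × 0.824 + 0.025 = 0.206280.
u_2 = 0.206280 × 0.824 + 0.025 = 0.194975.
u_3 = 0.194975 × 0.824 + 0.025 = 0.185659.

Unemployment rate after three months ≈ 18.57%.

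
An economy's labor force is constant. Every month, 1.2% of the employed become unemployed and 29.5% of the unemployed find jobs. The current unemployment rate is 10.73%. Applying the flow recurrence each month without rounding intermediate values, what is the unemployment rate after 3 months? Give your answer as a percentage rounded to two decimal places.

Unemployment rate after three months ≈ 6.18%.

With a fixed labor force, u_{t+1} = u_t + s·(1−u_t) − f·u_t = u_t·(1−s−f) + s.
Here 1−s−f = 0.693 and s = 0.012.
u_1 = 0.107300 × 0.693 + 0.012 = 0.086359.
u_2 = 0.086359 × 0.693 + 0.012 = 0.071847.
u_3 = 0.071847 × 0.693 + 0.012 = 0.061790.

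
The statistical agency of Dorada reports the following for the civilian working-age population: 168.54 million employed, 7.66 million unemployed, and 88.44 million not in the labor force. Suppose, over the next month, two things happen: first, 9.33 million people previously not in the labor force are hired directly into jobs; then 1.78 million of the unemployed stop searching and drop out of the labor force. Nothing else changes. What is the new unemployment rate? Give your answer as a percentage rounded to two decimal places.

Initially, labor force = 168.54 + 7.66 = 176.20 million, so u = 7.66/176.20 = 4.35%.
After the first change, employed and labor force both rise by 9.33; unemployed unchanged → E = 177.87, U = 7.66, labor force = 185.53 million.
After the second change, unemployed and labor force both fall by 1.78 → E = 177.87, U = 5.88, labor force = 183.75 million.
New unemployment rate = 5.88 / 183.75 = 3.20%.

New unemployment rate ≈ 3.20%.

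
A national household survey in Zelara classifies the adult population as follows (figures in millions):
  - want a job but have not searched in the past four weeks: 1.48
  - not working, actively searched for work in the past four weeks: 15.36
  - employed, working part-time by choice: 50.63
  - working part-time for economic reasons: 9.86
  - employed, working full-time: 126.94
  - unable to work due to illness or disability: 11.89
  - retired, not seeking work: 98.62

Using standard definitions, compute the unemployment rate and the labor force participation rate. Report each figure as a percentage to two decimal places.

Unemployment rate ≈ 7.57%; labor force participation rate ≈ 64.42%.

Employed = 50.63 + 9.86 + 126.94 = 187.43 million (anyone who worked, including part-time for economic reasons, counts as employed).
Unemployed = 15.36 million.
Labor force = 187.43 + 15.36 = 202.79 million.
Not in labor force = 1.48 + 11.89 + 98.62 = 111.99 million (those not working and not actively searching are outside the labor force — including those who want a job but have given up searching).
Civilian working-age population = 202.79 + 111.99 = 314.78 million.
Unemployment rate = 15.36 / 202.79 = 7.57%.
Labor force participation rate = 202.79 / 314.78 = 64.42%.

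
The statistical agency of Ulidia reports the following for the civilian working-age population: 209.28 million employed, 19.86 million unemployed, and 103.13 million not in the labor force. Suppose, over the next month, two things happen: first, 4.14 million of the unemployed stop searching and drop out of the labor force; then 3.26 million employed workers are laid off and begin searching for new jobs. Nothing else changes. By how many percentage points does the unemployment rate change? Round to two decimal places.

The unemployment rate changes by −0.23 percentage points.

Initially, labor force = 209.28 + 19.86 = 229.14 million, so u = 19.86/229.14 = 8.67%.
After the first change, unemployed and labor force both fall by 4.14 → E = 209.28, U = 15.72, labor force = 225.00 million.
After the second change, employed falls and unemployed rises by 3.26; labor force unchanged → E = 206.02, U = 18.98, labor force = 225.00 million.
New unemployment rate = 18.98 / 225.00 = 8.44%.
Change = 8.44% − 8.67% = −0.23 percentage points.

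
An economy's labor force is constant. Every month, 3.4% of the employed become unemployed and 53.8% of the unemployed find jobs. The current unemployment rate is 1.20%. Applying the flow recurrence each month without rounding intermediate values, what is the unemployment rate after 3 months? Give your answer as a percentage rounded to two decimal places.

Unemployment rate after three months ≈ 5.57%.

With a fixed labor force, u_{t+1} = u_t + s·(1−u_t) − f·u_t = u_t·(1−s−f) + s.
Here 1−s−f = 0.428 and s = 0.034.
u_1 = 0.012000 × 0.428 + 0.034 = 0.039136.
u_2 = 0.039136 × 0.428 + 0.034 = 0.050750.
u_3 = 0.050750 × 0.428 + 0.034 = 0.055721.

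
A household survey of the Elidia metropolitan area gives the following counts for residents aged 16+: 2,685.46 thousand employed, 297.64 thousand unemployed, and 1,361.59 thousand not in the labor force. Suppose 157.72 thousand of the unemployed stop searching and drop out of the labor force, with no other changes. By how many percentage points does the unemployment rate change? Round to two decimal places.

The unemployment rate changes by −5.03 percentage points.

Initially, labor force = 2,685.46 + 297.64 = 2,983.10 thousand, so u = 297.64/2,983.10 = 9.98%.
After the change, unemployed and labor force both fall by 157.72 → E = 2,685.46, U = 139.92, labor force = 2,825.38 thousand.
New unemployment rate = 139.92 / 2,825.38 = 4.95%.
Change = 4.95% − 9.98% = −5.03 percentage points.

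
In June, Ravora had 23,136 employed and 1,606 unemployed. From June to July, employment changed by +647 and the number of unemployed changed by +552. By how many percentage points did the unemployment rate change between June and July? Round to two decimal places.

The unemployment rate changed by +1.83 percentage points.

June: labor force = 23,136 + 1,606 = 24,742; u = 1,606/24,742 = 6.49%.
July: labor force = 23,783 + 2,158 = 25,941; u = 2,158/25,941 = 8.32%.
Change = 8.32% − 6.49% = +1.83 pp.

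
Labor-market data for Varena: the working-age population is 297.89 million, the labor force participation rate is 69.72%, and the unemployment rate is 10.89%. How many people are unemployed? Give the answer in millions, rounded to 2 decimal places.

Labor force = 0.6972 × 297.89 = 207.69 million.
Unemployed = 0.1089 × 207.69 ≈ 22.62 million.

About 22.62 million are unemployed.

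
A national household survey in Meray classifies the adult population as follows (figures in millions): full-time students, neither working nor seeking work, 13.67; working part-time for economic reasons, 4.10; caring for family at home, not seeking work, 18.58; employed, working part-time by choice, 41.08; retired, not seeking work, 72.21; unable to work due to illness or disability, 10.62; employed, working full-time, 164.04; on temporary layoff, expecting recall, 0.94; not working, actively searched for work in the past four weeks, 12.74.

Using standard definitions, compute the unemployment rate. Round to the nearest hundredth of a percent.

Unemployment rate ≈ 6.14%.

Employed = 4.10 + 41.08 + 164.04 = 209.22 million (anyone who worked, including part-time for economic reasons, counts as employed).
Unemployed = 0.94 + 12.74 = 13.68 million (jobless and actively searching, or on temporary layoff).
Labor force = 209.22 + 13.68 = 222.90 million.
Unemployment rate = 13.68 / 222.90 = 6.14%.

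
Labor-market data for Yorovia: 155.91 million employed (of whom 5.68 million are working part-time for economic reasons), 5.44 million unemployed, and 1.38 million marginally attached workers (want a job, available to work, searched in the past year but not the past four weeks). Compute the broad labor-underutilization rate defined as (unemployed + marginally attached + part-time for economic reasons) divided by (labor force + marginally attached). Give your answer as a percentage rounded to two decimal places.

Broad underutilization rate ≈ 7.68%.

Labor force = 155.91 + 5.44 = 161.35 million.
Numerator = 5.44 + 1.38 + 5.68 = 12.50 million.
Denominator = 161.35 + 1.38 = 162.73 million.
Broad rate = 12.50 / 162.73 = 7.68%.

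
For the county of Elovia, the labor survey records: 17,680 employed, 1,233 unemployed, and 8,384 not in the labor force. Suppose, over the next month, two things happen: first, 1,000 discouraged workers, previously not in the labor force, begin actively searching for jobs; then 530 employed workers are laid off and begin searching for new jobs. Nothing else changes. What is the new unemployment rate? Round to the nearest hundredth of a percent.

New unemployment rate ≈ 13.88%.

Initially, labor force = 17,680 + 1,233 = 18,913, so u = 1,233/18,913 = 6.52%.
After the first change, unemployed and labor force both rise by 1,000 → E = 17,680, U = 2,233, labor force = 19,913.
After the second change, employed falls and unemployed rises by 530; labor force unchanged → E = 17,150, U = 2,763, labor force = 19,913.
New unemployment rate = 2,763 / 19,913 = 13.88%.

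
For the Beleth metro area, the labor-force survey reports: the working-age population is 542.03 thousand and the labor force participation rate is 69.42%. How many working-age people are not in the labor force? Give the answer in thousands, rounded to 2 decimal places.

About 165.75 thousand are not in the labor force.

Share not in the labor force = 1 − 0.6942 = 0.3058.
Not in labor force = 0.3058 × 542.03 ≈ 165.75 thousand.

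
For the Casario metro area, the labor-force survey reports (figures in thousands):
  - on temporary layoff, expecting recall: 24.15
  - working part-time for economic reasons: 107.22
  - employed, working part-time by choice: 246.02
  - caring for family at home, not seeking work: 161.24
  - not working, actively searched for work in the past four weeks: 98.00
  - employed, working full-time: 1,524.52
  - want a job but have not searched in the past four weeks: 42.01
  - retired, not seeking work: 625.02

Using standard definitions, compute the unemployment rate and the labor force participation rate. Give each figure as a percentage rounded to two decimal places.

Unemployment rate ≈ 6.11%; labor force participation rate ≈ 70.71%.

Employed = 107.22 + 246.02 + 1,524.52 = 1,877.76 thousand (anyone who worked, including part-time for economic reasons, counts as employed).
Unemployed = 24.15 + 98.00 = 122.15 thousand (jobless and actively searching, or on temporary layoff).
Labor force = 1,877.76 + 122.15 = 1,999.91 thousand.
Not in labor force = 161.24 + 42.01 + 625.02 = 828.27 thousand (those not working and not actively searching are outside the labor force — including those who want a job but have given up searching).
Civilian working-age population = 1,999.91 + 828.27 = 2,828.18 thousand.
Unemployment rate = 122.15 / 1,999.91 = 6.11%.
Labor force participation rate = 1,999.91 / 2,828.18 = 70.71%.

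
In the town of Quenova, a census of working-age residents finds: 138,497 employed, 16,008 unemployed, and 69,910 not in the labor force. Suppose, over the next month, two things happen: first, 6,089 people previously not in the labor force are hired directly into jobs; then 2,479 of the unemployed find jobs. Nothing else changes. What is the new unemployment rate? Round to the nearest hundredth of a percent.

Initially, labor force = 138,497 + 16,008 = 154,505, so u = 16,008/154,505 = 10.36%.
After the first change, employed and labor force both rise by 6,089; unemployed unchanged → E = 144,586, U = 16,008, labor force = 160,594.
After the second change, unemployed falls and employed rises by 2,479; labor force unchanged → E = 147,065, U = 13,529, labor force = 160,594.
New unemployment rate = 13,529 / 160,594 = 8.42%.

New unemployment rate ≈ 8.42%.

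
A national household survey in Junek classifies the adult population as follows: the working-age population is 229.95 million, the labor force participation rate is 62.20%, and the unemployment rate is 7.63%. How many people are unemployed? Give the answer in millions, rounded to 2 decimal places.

Labor force = 0.6220 × 229.95 = 143.03 million.
Unemployed = 0.0763 × 143.03 ≈ 10.91 million.

About 10.91 million are unemployed.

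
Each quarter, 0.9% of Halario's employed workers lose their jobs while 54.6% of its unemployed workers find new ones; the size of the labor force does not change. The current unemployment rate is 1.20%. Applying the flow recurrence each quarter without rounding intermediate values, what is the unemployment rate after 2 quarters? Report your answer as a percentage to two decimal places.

Unemployment rate after two quarters ≈ 1.54%.

With a fixed labor force, u_{t+1} = u_t + s·(1−u_t) − f·u_t = u_t·(1−s−f) + s.
Here 1−s−f = 0.445 and s = 0.009.
u_1 = 0.012000 × 0.445 + 0.009 = 0.014340.
u_2 = 0.014340 × 0.445 + 0.009 = 0.015381.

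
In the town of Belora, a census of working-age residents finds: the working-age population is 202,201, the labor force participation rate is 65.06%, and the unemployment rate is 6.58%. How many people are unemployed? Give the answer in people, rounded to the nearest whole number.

About 8,656 are unemployed.

Labor force = 0.6506 × 202,201 = 131,552.
Unemployed = 0.0658 × 131,552 ≈ 8,656.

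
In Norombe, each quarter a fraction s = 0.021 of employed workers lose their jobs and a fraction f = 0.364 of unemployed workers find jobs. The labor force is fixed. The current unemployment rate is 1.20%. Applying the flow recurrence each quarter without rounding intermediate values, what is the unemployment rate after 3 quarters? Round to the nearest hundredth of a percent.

Unemployment rate after three quarters ≈ 4.46%.

With a fixed labor force, u_{t+1} = u_t + s·(1−u_t) − f·u_t = u_t·(1−s−f) + s.
Here 1−s−f = 0.615 and s = 0.021.
u_1 = 0.012000 × 0.615 + 0.021 = 0.028380.
u_2 = 0.028380 × 0.615 + 0.021 = 0.038454.
u_3 = 0.038454 × 0.615 + 0.021 = 0.044649.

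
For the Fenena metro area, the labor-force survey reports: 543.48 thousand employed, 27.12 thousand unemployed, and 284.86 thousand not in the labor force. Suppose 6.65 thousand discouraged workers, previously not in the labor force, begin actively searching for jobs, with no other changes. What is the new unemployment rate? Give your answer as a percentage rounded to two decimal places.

New unemployment rate ≈ 5.85%.

Initially, labor force = 543.48 + 27.12 = 570.60 thousand, so u = 27.12/570.60 = 4.75%.
After the change, unemployed and labor force both rise by 6.65 → E = 543.48, U = 33.77, labor force = 577.25 thousand.
New unemployment rate = 33.77 / 577.25 = 5.85%.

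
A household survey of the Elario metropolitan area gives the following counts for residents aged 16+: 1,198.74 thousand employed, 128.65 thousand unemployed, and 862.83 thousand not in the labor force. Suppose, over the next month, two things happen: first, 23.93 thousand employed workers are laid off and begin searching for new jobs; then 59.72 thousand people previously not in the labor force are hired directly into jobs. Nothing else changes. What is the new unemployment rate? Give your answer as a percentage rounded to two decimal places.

New unemployment rate ≈ 11.00%.

Initially, labor force = 1,198.74 + 128.65 = 1,327.39 thousand, so u = 128.65/1,327.39 = 9.69%.
After the first change, employed falls and unemployed rises by 23.93; labor force unchanged → E = 1,174.81, U = 152.58, labor force = 1,327.39 thousand.
After the second change, employed and labor force both rise by 59.72; unemployed unchanged → E = 1,234.53, U = 152.58, labor force = 1,387.11 thousand.
New unemployment rate = 152.58 / 1,387.11 = 11.00%.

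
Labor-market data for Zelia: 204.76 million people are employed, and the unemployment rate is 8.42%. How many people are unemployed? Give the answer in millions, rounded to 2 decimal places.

Let U be the number unemployed. The labor force is E + U, and U/(E+U) = 0.0842.
So U = 0.0842 × 204.76 / (1 − 0.0842) = 17.2408 / 0.9158 ≈ 18.83 million.

About 18.83 million are unemployed.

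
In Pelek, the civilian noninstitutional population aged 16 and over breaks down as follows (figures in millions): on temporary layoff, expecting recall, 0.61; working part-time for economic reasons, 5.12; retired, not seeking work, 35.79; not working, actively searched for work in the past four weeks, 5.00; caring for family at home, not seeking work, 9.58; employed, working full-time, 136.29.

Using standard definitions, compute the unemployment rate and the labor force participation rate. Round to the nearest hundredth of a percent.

Employed = 5.12 + 136.29 = 141.41 million (anyone who worked, including part-time for economic reasons, counts as employed).
Unemployed = 0.61 + 5.00 = 5.61 million (jobless and actively searching, or on temporary layoff).
Labor force = 141.41 + 5.61 = 147.02 million.
Not in labor force = 35.79 + 9.58 = 45.37 million (those not working and not actively searching are outside the labor force).
Civilian working-age population = 147.02 + 45.37 = 192.39 million.
Unemployment rate = 5.61 / 147.02 = 3.82%.
Labor force participation rate = 147.02 / 192.39 = 76.42%.

Unemployment rate ≈ 3.82%; labor force participation rate ≈ 76.42%.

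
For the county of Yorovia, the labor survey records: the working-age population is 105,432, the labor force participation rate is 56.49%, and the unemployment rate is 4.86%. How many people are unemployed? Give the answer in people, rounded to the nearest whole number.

About 2,895 are unemployed.

Labor force = 0.5649 × 105,432 = 59,559.
Unemployed = 0.0486 × 59,559 ≈ 2,895.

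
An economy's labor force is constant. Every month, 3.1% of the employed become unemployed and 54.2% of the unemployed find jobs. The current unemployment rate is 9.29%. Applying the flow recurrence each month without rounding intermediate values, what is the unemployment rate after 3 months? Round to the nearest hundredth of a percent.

With a fixed labor force, u_{t+1} = u_t + s·(1−u_t) − f·u_t = u_t·(1−s−f) + s.
Here 1−s−f = 0.427 and s = 0.031.
u_1 = 0.092900 × 0.427 + 0.031 = 0.070668.
u_2 = 0.070668 × 0.427 + 0.031 = 0.061175.
u_3 = 0.061175 × 0.427 + 0.031 = 0.057122.

Unemployment rate after three months ≈ 5.71%.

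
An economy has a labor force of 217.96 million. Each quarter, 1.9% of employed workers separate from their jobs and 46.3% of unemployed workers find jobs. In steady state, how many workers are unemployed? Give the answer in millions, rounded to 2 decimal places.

About 8.59 million are unemployed in steady state.

Steady-state unemployment rate u* = s/(s+f) = 1.9/(1.9+46.3) = 0.039419.
Unemployed = u* × labor force = 0.039419 × 217.96 ≈ 8.59 million.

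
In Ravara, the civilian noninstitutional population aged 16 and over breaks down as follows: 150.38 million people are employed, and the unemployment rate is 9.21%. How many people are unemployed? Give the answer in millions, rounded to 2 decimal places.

About 15.25 million are unemployed.

Let U be the number unemployed. The labor force is E + U, and U/(E+U) = 0.0921.
So U = 0.0921 × 150.38 / (1 − 0.0921) = 13.8500 / 0.9079 ≈ 15.25 million.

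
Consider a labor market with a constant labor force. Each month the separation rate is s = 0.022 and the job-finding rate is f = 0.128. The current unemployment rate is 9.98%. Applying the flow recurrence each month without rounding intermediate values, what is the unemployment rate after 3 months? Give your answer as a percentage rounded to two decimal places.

With a fixed labor force, u_{t+1} = u_t + s·(1−u_t) − f·u_t = u_t·(1−s−f) + s.
Here 1−s−f = 0.850 and s = 0.022.
u_1 = 0.099800 × 0.850 + 0.022 = 0.106830.
u_2 = 0.106830 × 0.850 + 0.022 = 0.112806.
u_3 = 0.112806 × 0.850 + 0.022 = 0.117885.

Unemployment rate after three months ≈ 11.79%.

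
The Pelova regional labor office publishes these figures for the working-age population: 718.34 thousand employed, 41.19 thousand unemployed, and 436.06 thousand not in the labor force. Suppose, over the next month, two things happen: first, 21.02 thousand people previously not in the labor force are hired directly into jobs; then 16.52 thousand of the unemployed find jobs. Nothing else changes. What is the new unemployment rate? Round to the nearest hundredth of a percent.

Initially, labor force = 718.34 + 41.19 = 759.53 thousand, so u = 41.19/759.53 = 5.42%.
After the first change, employed and labor force both rise by 21.02; unemployed unchanged → E = 739.36, U = 41.19, labor force = 780.55 thousand.
After the second change, unemployed falls and employed rises by 16.52; labor force unchanged → E = 755.88, U = 24.67, labor force = 780.55 thousand.
New unemployment rate = 24.67 / 780.55 = 3.16%.

New unemployment rate ≈ 3.16%.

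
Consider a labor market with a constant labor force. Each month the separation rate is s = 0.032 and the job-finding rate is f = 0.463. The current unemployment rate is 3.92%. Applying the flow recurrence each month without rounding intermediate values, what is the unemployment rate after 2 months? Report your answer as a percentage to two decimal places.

Unemployment rate after two months ≈ 5.82%.

With a fixed labor force, u_{t+1} = u_t + s·(1−u_t) − f·u_t = u_t·(1−s−f) + s.
Here 1−s−f = 0.505 and s = 0.032.
u_1 = 0.039200 × 0.505 + 0.032 = 0.051796.
u_2 = 0.051796 × 0.505 + 0.032 = 0.058157.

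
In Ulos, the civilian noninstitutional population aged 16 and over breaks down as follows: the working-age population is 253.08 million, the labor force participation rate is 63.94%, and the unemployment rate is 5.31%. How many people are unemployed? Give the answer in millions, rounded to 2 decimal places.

Labor force = 0.6394 × 253.08 = 161.82 million.
Unemployed = 0.0531 × 161.82 ≈ 8.59 million.

About 8.59 million are unemployed.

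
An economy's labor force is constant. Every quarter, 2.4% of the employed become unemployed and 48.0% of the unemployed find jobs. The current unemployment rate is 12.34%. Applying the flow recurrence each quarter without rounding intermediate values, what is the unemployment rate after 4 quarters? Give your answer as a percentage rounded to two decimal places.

With a fixed labor force, u_{t+1} = u_t + s·(1−u_t) − f·u_t = u_t·(1−s−f) + s.
Here 1−s−f = 0.496 and s = 0.024.
u_1 = 0.123400 × 0.496 + 0.024 = 0.085206.
u_2 = 0.085206 × 0.496 + 0.024 = 0.066262.
u_3 = 0.066262 × 0.496 + 0.024 = 0.056866.
u_4 = 0.056866 × 0.496 + 0.024 = 0.052206.

Unemployment rate after four quarters ≈ 5.22%.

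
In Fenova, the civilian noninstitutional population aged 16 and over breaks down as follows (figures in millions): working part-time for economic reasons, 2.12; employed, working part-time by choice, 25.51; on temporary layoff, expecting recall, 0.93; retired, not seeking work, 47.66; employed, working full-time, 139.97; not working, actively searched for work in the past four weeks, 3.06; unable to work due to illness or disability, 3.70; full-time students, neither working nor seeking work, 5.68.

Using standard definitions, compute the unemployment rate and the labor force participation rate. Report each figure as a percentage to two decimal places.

Unemployment rate ≈ 2.33%; labor force participation rate ≈ 75.05%.

Employed = 2.12 + 25.51 + 139.97 = 167.60 million (anyone who worked, including part-time for economic reasons, counts as employed).
Unemployed = 0.93 + 3.06 = 3.99 million (jobless and actively searching, or on temporary layoff).
Labor force = 167.60 + 3.99 = 171.59 million.
Not in labor force = 47.66 + 3.70 + 5.68 = 57.04 million (those not working and not actively searching are outside the labor force).
Civilian working-age population = 171.59 + 57.04 = 228.63 million.
Unemployment rate = 3.99 / 171.59 = 2.33%.
Labor force participation rate = 171.59 / 228.63 = 75.05%.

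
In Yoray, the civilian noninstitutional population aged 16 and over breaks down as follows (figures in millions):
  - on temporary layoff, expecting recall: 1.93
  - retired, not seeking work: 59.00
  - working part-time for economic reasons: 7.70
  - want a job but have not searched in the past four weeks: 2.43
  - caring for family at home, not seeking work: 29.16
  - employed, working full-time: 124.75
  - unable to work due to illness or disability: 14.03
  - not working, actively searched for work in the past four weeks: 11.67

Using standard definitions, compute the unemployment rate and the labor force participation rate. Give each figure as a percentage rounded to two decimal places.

Unemployment rate ≈ 9.31%; labor force participation rate ≈ 58.26%.

Employed = 7.70 + 124.75 = 132.45 million (anyone who worked, including part-time for economic reasons, counts as employed).
Unemployed = 1.93 + 11.67 = 13.60 million (jobless and actively searching, or on temporary layoff).
Labor force = 132.45 + 13.60 = 146.05 million.
Not in labor force = 59.00 + 2.43 + 29.16 + 14.03 = 104.62 million (those not working and not actively searching are outside the labor force — including those who want a job but have given up searching).
Civilian working-age population = 146.05 + 104.62 = 250.67 million.
Unemployment rate = 13.60 / 146.05 = 9.31%.
Labor force participation rate = 146.05 / 250.67 = 58.26%.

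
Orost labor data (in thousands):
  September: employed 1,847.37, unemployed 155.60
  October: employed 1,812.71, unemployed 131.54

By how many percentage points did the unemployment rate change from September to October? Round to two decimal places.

September: labor force = 1,847.37 + 155.60 = 2,002.97; u = 155.60/2,002.97 = 7.77%.
October: labor force = 1,812.71 + 131.54 = 1,944.25; u = 131.54/1,944.25 = 6.77%.
Change = 6.77% − 7.77% = −1.00 pp.

The unemployment rate changed by −1.00 percentage points.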